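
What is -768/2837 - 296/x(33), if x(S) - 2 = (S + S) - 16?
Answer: -219922/36881 ≈ -5.9630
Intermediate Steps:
x(S) = -14 + 2*S (x(S) = 2 + ((S + S) - 16) = 2 + (2*S - 16) = 2 + (-16 + 2*S) = -14 + 2*S)
-768/2837 - 296/x(33) = -768/2837 - 296/(-14 + 2*33) = -768*1/2837 - 296/(-14 + 66) = -768/2837 - 296/52 = -768/2837 - 296*1/52 = -768/2837 - 74/13 = -219922/36881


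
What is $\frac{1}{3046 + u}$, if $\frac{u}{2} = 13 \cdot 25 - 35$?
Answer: $\frac{1}{3626} \approx 0.00027579$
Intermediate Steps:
$u = 580$ ($u = 2 \left(13 \cdot 25 - 35\right) = 2 \left(325 - 35\right) = 2 \cdot 290 = 580$)
$\frac{1}{3046 + u} = \frac{1}{3046 + 580} = \frac{1}{3626}$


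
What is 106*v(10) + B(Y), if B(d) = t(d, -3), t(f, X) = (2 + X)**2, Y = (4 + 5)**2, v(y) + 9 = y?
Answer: 107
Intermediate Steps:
v(y) = -9 + y
Y = 81 (Y = 9**2 = 81)
B(d) = 1 (B(d) = (2 - 3)**2 = (-1)**2 = 1)
106*v(10) + B(Y) = 106*(-9 + 10) + 1 = 106*1 + 1 = 106 + 1 = 107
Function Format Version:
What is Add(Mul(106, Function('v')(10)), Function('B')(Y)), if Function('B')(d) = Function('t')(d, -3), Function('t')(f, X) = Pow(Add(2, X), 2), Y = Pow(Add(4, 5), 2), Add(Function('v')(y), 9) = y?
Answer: 107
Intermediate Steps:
Function('v')(y) = Add(-9, y)
Y = 81 (Y = Pow(9, 2) = 81)
Function('B')(d) = 1 (Function('B')(d) = Pow(Add(2, -3), 2) = Pow(-1, 2) = 1)
Add(Mul(106, Function('v')(10)), Function('B')(Y)) = Add(Mul(106, Add(-9, 10)), 1) = Add(Mul(106, 1), 1) = Add(106, 1) = 107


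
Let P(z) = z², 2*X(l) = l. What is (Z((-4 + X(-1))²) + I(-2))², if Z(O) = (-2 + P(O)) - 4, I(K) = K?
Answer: 41383489/256 ≈ 1.6165e+5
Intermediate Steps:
X(l) = l/2
Z(O) = -6 + O² (Z(O) = (-2 + O²) - 4 = -6 + O²)
(Z((-4 + X(-1))²) + I(-2))² = ((-6 + ((-4 + (½)*(-1))²)²) - 2)² = ((-6 + ((-4 - ½)²)²) - 2)² = ((-6 + ((-9/2)²)²) - 2)² = ((-6 + (81/4)²) - 2)² = ((-6 + 6561/16) - 2)² = (6465/16 - 2)² = (6433/16)² = 41383489/256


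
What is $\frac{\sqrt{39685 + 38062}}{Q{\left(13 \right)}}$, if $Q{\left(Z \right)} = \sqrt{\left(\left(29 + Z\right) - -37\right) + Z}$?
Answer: $\frac{\sqrt{1788181}}{46} \approx 29.07$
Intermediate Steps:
$Q{\left(Z \right)} = \sqrt{66 + 2 Z}$ ($Q{\left(Z \right)} = \sqrt{\left(\left(29 + Z\right) + 37\right) + Z} = \sqrt{\left(66 + Z\right) + Z} = \sqrt{66 + 2 Z}$)
$\frac{\sqrt{39685 + 38062}}{Q{\left(13 \right)}} = \frac{\sqrt{39685 + 38062}}{\sqrt{66 + 2 \cdot 13}} = \frac{\sqrt{77747}}{\sqrt{66 + 26}} = \frac{\sqrt{77747}}{\sqrt{92}} = \frac{\sqrt{77747}}{2 \sqrt{23}} = \sqrt{77747} \frac{\sqrt{23}}{46} = \frac{\sqrt{1788181}}{46}$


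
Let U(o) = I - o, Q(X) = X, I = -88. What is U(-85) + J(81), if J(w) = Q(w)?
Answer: 78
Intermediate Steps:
J(w) = w
U(o) = -88 - o
U(-85) + J(81) = (-88 - 1*(-85)) + 81 = (-88 + 85) + 81 = -3 + 81 = 78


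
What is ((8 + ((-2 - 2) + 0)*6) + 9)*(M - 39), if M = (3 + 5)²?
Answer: -175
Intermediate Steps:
M = 64 (M = 8² = 64)
((8 + ((-2 - 2) + 0)*6) + 9)*(M - 39) = ((8 + ((-2 - 2) + 0)*6) + 9)*(64 - 39) = ((8 + (-4 + 0)*6) + 9)*25 = ((8 - 4*6) + 9)*25 = ((8 - 24) + 9)*25 = (-16 + 9)*25 = -7*25 = -175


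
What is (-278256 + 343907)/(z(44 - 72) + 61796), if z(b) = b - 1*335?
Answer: 65651/61433 ≈ 1.0687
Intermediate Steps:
z(b) = -335 + b (z(b) = b - 335 = -335 + b)
(-278256 + 343907)/(z(44 - 72) + 61796) = (-278256 + 343907)/((-335 + (44 - 72)) + 61796) = 65651/((-335 - 28) + 61796) = 65651/(-363 + 61796) = 65651/61433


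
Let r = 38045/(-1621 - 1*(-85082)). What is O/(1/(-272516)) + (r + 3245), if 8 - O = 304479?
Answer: 989289729261798/11923 ≈ 8.2973e+10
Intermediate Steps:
O = -304471 (O = 8 - 1*304479 = 8 - 304479 = -304471)
r = 5435/11923 (r = 38045/(-1621 + 85082) = 38045/83461 = 38045*(1/83461) = 5435/11923 ≈ 0.45584)
O/(1/(-272516)) + (r + 3245) = -304471/(1/(-272516)) + (5435/11923 + 3245) = -304471/(-1/272516) + 38695570/11923 = -304471*(-272516) + 38695570/11923 = 82973219036 + 38695570/11923 = 989289729261798/11923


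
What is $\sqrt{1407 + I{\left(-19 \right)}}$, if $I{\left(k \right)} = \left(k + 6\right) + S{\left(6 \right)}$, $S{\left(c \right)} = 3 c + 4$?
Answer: $2 \sqrt{354} \approx 37.63$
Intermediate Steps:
$S{\left(c \right)} = 4 + 3 c$
$I{\left(k \right)} = 28 + k$ ($I{\left(k \right)} = \left(k + 6\right) + \left(4 + 3 \cdot 6\right) = \left(6 + k\right) + \left(4 + 18\right) = \left(6 + k\right) + 22 = 28 + k$)
$\sqrt{1407 + I{\left(-19 \right)}} = \sqrt{1407 + \left(28 - 19\right)} = \sqrt{1407 + 9} = \sqrt{1416} = 2 \sqrt{354}$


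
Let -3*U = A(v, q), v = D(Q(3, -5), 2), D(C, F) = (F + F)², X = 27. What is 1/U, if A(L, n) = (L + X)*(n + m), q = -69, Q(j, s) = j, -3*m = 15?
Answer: 3/3182 ≈ 0.00094280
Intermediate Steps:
m = -5 (m = -⅓*15 = -5)
D(C, F) = 4*F² (D(C, F) = (2*F)² = 4*F²)
v = 16 (v = 4*2² = 4*4 = 16)
A(L, n) = (-5 + n)*(27 + L) (A(L, n) = (L + 27)*(n - 5) = (27 + L)*(-5 + n) = (-5 + n)*(27 + L))
U = 3182/3 (U = -(-135 - 5*16 + 27*(-69) + 16*(-69))/3 = -(-135 - 80 - 1863 - 1104)/3 = -⅓*(-3182) = 3182/3 ≈ 1060.7)
1/U = 1/(3182/3) = 3/3182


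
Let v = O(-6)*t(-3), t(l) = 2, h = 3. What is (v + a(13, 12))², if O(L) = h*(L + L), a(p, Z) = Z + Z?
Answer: 2304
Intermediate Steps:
a(p, Z) = 2*Z
O(L) = 6*L (O(L) = 3*(L + L) = 3*(2*L) = 6*L)
v = -72 (v = (6*(-6))*2 = -36*2 = -72)
(v + a(13, 12))² = (-72 + 2*12)² = (-72 + 24)² = (-48)² = 2304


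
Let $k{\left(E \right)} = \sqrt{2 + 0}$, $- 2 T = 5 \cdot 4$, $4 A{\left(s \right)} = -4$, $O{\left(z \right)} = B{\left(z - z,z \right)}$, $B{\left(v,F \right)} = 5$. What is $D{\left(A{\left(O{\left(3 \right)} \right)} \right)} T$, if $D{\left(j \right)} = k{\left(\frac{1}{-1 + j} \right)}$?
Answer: $- 10 \sqrt{2} \approx -14.142$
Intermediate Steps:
$O{\left(z \right)} = 5$
$A{\left(s \right)} = -1$ ($A{\left(s \right)} = \frac{1}{4} \left(-4\right) = -1$)
$T = -10$ ($T = - \frac{5 \cdot 4}{2} = \left(- \frac{1}{2}\right) 20 = -10$)
$k{\left(E \right)} = \sqrt{2}$
$D{\left(j \right)} = \sqrt{2}$
$D{\left(A{\left(O{\left(3 \right)} \right)} \right)} T = \sqrt{2} \left(-10\right) = - 10 \sqrt{2}$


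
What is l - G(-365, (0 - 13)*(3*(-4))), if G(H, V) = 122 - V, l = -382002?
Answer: -381968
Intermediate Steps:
l - G(-365, (0 - 13)*(3*(-4))) = -382002 - (122 - (0 - 13)*3*(-4)) = -382002 - (122 - (-13)*(-12)) = -382002 - (122 - 1*156) = -382002 - (122 - 156) = -382002 - 1*(-34) = -382002 + 34 = -381968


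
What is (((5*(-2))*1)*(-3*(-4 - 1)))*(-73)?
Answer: 10950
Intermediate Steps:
(((5*(-2))*1)*(-3*(-4 - 1)))*(-73) = ((-10*1)*(-3*(-5)))*(-73) = -10*15*(-73) = -150*(-73) = 10950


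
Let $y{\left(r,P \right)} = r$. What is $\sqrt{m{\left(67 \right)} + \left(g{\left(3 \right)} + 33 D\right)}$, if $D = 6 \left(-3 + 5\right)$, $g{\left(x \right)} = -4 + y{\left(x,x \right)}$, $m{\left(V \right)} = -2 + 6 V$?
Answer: $\sqrt{795} \approx 28.196$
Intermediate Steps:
$g{\left(x \right)} = -4 + x$
$D = 12$ ($D = 6 \cdot 2 = 12$)
$\sqrt{m{\left(67 \right)} + \left(g{\left(3 \right)} + 33 D\right)} = \sqrt{\left(-2 + 6 \cdot 67\right) + \left(\left(-4 + 3\right) + 33 \cdot 12\right)} = \sqrt{\left(-2 + 402\right) + \left(-1 + 396\right)} = \sqrt{400 + 395} = \sqrt{795}$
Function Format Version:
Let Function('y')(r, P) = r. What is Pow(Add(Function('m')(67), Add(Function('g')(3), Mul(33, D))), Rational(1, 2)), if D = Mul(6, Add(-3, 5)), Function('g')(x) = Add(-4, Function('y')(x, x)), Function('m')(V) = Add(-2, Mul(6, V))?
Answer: Pow(795, Rational(1, 2)) ≈ 28.196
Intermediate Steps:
Function('g')(x) = Add(-4, x)
D = 12 (D = Mul(6, 2) = 12)
Pow(Add(Function('m')(67), Add(Function('g')(3), Mul(33, D))), Rational(1, 2)) = Pow(Add(Add(-2, Mul(6, 67)), Add(Add(-4, 3), Mul(33, 12))), Rational(1, 2)) = Pow(Add(Add(-2, 402), Add(-1, 396)), Rational(1, 2)) = Pow(Add(400, 395), Rational(1, 2)) = Pow(795, Rational(1, 2))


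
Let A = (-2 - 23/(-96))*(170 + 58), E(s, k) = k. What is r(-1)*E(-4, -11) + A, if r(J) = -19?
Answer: -1539/8 ≈ -192.38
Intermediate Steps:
A = -3211/8 (A = (-2 - 23*(-1/96))*228 = (-2 + 23/96)*228 = -169/96*228 = -3211/8 ≈ -401.38)
r(-1)*E(-4, -11) + A = -19*(-11) - 3211/8 = 209 - 3211/8 = -1539/8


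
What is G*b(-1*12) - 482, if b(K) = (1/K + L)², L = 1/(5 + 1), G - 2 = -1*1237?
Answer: -70643/144 ≈ -490.58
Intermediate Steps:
G = -1235 (G = 2 - 1*1237 = 2 - 1237 = -1235)
L = ⅙ (L = 1/6 = ⅙ ≈ 0.16667)
b(K) = (⅙ + 1/K)² (b(K) = (1/K + ⅙)² = (⅙ + 1/K)²)
G*b(-1*12) - 482 = -1235*(6 - 1*12)²/(36*(-1*12)²) - 482 = -1235*(6 - 12)²/(36*(-12)²) - 482 = -1235*(-6)²/(36*144) - 482 = -1235*36/(36*144) - 482 = -1235*1/144 - 482 = -1235/144 - 482 = -70643/144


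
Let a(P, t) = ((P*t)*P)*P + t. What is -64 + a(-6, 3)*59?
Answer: -38119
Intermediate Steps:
a(P, t) = t + t*P³ (a(P, t) = (t*P²)*P + t = t*P³ + t = t + t*P³)
-64 + a(-6, 3)*59 = -64 + (3*(1 + (-6)³))*59 = -64 + (3*(1 - 216))*59 = -64 + (3*(-215))*59 = -64 - 645*59 = -64 - 38055 = -38119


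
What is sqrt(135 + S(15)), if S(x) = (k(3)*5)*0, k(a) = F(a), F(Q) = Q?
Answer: 3*sqrt(15) ≈ 11.619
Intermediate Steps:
k(a) = a
S(x) = 0 (S(x) = (3*5)*0 = 15*0 = 0)
sqrt(135 + S(15)) = sqrt(135 + 0) = sqrt(135) = 3*sqrt(15)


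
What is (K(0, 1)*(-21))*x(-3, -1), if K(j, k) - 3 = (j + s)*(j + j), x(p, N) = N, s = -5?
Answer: 63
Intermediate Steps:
K(j, k) = 3 + 2*j*(-5 + j) (K(j, k) = 3 + (j - 5)*(j + j) = 3 + (-5 + j)*(2*j) = 3 + 2*j*(-5 + j))
(K(0, 1)*(-21))*x(-3, -1) = ((3 - 10*0 + 2*0**2)*(-21))*(-1) = ((3 + 0 + 2*0)*(-21))*(-1) = ((3 + 0 + 0)*(-21))*(-1) = (3*(-21))*(-1) = -63*(-1) = 63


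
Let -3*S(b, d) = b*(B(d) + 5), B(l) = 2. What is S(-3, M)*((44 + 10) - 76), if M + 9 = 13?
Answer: -154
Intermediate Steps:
M = 4 (M = -9 + 13 = 4)
S(b, d) = -7*b/3 (S(b, d) = -b*(2 + 5)/3 = -b*7/3 = -7*b/3)
S(-3, M)*((44 + 10) - 76) = (-7/3*(-3))*((44 + 10) - 76) = 7*(54 - 76) = 7*(-22) = -154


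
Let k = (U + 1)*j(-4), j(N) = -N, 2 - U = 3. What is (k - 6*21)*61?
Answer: -7686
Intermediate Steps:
U = -1 (U = 2 - 1*3 = 2 - 3 = -1)
k = 0 (k = (-1 + 1)*(-1*(-4)) = 0*4 = 0)
(k - 6*21)*61 = (0 - 6*21)*61 = (0 - 126)*61 = -126*61 = -7686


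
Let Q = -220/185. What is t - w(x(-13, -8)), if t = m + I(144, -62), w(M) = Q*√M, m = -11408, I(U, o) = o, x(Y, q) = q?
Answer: -11470 + 88*I*√2/37 ≈ -11470.0 + 3.3635*I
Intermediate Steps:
Q = -44/37 (Q = -220*1/185 = -44/37 ≈ -1.1892)
w(M) = -44*√M/37
t = -11470 (t = -11408 - 62 = -11470)
t - w(x(-13, -8)) = -11470 - (-44)*√(-8)/37 = -11470 - (-44)*2*I*√2/37 = -11470 - (-88)*I*√2/37 = -11470 + 88*I*√2/37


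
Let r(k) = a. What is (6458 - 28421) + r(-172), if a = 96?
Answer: -21867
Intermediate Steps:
r(k) = 96
(6458 - 28421) + r(-172) = (6458 - 28421) + 96 = -21963 + 96 = -21867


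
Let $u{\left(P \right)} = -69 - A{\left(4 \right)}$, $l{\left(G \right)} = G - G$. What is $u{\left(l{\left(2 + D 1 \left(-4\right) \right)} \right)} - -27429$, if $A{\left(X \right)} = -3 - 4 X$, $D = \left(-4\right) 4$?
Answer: $27379$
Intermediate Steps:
$D = -16$
$l{\left(G \right)} = 0$
$u{\left(P \right)} = -50$ ($u{\left(P \right)} = -69 - \left(-3 - 16\right) = -69 - -19 = -69 + 19 = -50$)
$u{\left(l{\left(2 + D 1 \left(-4\right) \right)} \right)} - -27429 = -50 - -27429 = -50 + 27429 = 27379$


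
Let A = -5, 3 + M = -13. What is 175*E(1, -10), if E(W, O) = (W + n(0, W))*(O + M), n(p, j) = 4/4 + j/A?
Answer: -8190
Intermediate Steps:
M = -16 (M = -3 - 13 = -16)
n(p, j) = 1 - j/5 (n(p, j) = 4/4 + j/(-5) = 4*(¼) + j*(-⅕) = 1 - j/5)
E(W, O) = (1 + 4*W/5)*(-16 + O) (E(W, O) = (W + (1 - W/5))*(O - 16) = (1 + 4*W/5)*(-16 + O))
175*E(1, -10) = 175*(-16 - 10 - 64/5*1 + (⅘)*(-10)*1) = 175*(-16 - 10 - 64/5 - 8) = 175*(-234/5) = -8190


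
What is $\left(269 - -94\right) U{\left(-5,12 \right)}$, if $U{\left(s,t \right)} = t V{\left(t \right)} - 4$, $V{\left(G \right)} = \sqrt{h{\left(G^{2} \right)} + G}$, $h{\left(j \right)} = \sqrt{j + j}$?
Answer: $-1452 + 8712 \sqrt{3 + 3 \sqrt{2}} \approx 21994.0$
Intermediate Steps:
$h{\left(j \right)} = \sqrt{2} \sqrt{j}$ ($h{\left(j \right)} = \sqrt{2 j} = \sqrt{2} \sqrt{j}$)
$V{\left(G \right)} = \sqrt{G + \sqrt{2} \sqrt{G^{2}}}$ ($V{\left(G \right)} = \sqrt{\sqrt{2} \sqrt{G^{2}} + G} = \sqrt{G + \sqrt{2} \sqrt{G^{2}}}$)
$U{\left(s,t \right)} = -4 + t \sqrt{t + \sqrt{2} \sqrt{t^{2}}}$ ($U{\left(s,t \right)} = t \sqrt{t + \sqrt{2} \sqrt{t^{2}}} - 4 = -4 + t \sqrt{t + \sqrt{2} \sqrt{t^{2}}}$)
$\left(269 - -94\right) U{\left(-5,12 \right)} = \left(269 - -94\right) \left(-4 + 12 \sqrt{12 + \sqrt{2} \sqrt{12^{2}}}\right) = \left(269 + 94\right) \left(-4 + 12 \sqrt{12 + \sqrt{2} \sqrt{144}}\right) = 363 \left(-4 + 12 \sqrt{12 + \sqrt{2} \cdot 12}\right) = 363 \left(-4 + 12 \sqrt{12 + 12 \sqrt{2}}\right) = -1452 + 4356 \sqrt{12 + 12 \sqrt{2}}$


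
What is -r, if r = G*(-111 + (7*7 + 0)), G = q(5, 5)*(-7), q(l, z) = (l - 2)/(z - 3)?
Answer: -651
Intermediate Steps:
q(l, z) = (-2 + l)/(-3 + z)
G = -21/2 (G = ((-2 + 5)/(-3 + 5))*(-7) = (3/2)*(-7) = -21/2 ≈ -10.500)
r = 651 (r = -21*(-111 + (7*7 + 0))/2 = -21*(-111 + (49 + 0))/2 = -21*(-111 + 49)/2 = -21/2*(-62) = 651)
-r = -1*651 = -651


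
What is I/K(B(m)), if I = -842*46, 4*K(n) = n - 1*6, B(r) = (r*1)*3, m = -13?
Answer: 154928/45 ≈ 3442.8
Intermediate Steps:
B(r) = 3*r (B(r) = r*3 = 3*r)
K(n) = -3/2 + n/4 (K(n) = (n - 1*6)/4 = (n - 6)/4 = (-6 + n)/4 = -3/2 + n/4)
I = -38732
I/K(B(m)) = -38732/(-3/2 + (3*(-13))/4) = -38732/(-3/2 + (1/4)*(-39)) = -38732/(-3/2 - 39/4) = -38732/(-45/4) = -38732*(-4/45) = 154928/45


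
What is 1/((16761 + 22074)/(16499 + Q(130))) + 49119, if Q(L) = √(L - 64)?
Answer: 1907552864/38835 + √66/38835 ≈ 49119.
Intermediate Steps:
Q(L) = √(-64 + L)
1/((16761 + 22074)/(16499 + Q(130))) + 49119 = 1/((16761 + 22074)/(16499 + √(-64 + 130))) + 49119 = 1/(38835/(16499 + √66)) + 49119 = (16499/38835 + √66/38835) + 49119 = 1907552864/38835 + √66/38835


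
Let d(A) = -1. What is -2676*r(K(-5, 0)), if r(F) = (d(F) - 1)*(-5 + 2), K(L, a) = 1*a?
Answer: -16056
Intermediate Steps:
K(L, a) = a
r(F) = 6 (r(F) = (-1 - 1)*(-5 + 2) = -2*(-3) = 6)
-2676*r(K(-5, 0)) = -2676*6 = -16056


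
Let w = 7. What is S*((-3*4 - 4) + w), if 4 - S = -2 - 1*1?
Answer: -63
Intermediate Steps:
S = 7 (S = 4 - (-2 - 1*1) = 4 - (-2 - 1) = 4 - 1*(-3) = 4 + 3 = 7)
S*((-3*4 - 4) + w) = 7*((-3*4 - 4) + 7) = 7*((-12 - 4) + 7) = 7*(-16 + 7) = 7*(-9) = -63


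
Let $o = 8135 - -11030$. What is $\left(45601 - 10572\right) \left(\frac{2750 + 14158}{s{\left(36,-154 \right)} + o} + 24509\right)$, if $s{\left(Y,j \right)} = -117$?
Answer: $\frac{4088447741465}{4762} \approx 8.5856 \cdot 10^{8}$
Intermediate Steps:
$o = 19165$ ($o = 8135 + 11030 = 19165$)
$\left(45601 - 10572\right) \left(\frac{2750 + 14158}{s{\left(36,-154 \right)} + o} + 24509\right) = \left(45601 - 10572\right) \left(\frac{2750 + 14158}{-117 + 19165} + 24509\right) = 35029 \left(\frac{16908}{19048} + 24509\right) = 35029 \left(16908 \cdot \frac{1}{19048} + 24509\right) = 35029 \left(\frac{4227}{4762} + 24509\right) = 35029 \cdot \frac{116716085}{4762} = \frac{4088447741465}{4762}$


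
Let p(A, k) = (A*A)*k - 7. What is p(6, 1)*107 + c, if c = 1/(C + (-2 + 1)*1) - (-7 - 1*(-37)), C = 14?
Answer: 39950/13 ≈ 3073.1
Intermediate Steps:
p(A, k) = -7 + k*A² (p(A, k) = A²*k - 7 = k*A² - 7 = -7 + k*A²)
c = -389/13 (c = 1/(14 + (-2 + 1)*1) - (-7 - 1*(-37)) = 1/(14 - 1*1) - (-7 + 37) = 1/(14 - 1) - 1*30 = 1/13 - 30 = -389/13 ≈ -29.923)
p(6, 1)*107 + c = (-7 + 1*6²)*107 - 389/13 = (-7 + 1*36)*107 - 389/13 = (-7 + 36)*107 - 389/13 = 29*107 - 389/13 = 3103 - 389/13 = 39950/13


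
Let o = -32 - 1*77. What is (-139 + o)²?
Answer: 61504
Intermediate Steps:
o = -109 (o = -32 - 77 = -109)
(-139 + o)² = (-139 - 109)² = (-248)² = 61504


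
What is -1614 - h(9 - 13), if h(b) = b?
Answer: -1610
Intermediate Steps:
-1614 - h(9 - 13) = -1614 - (9 - 13) = -1614 - 1*(-4) = -1614 + 4 = -1610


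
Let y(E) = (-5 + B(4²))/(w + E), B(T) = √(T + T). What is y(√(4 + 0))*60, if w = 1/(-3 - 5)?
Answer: -160 + 128*√2 ≈ 21.019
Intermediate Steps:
w = -⅛ (w = 1/(-8) = -⅛ ≈ -0.12500)
B(T) = √2*√T (B(T) = √(2*T) = √2*√T)
y(E) = (-5 + 4*√2)/(-⅛ + E) (y(E) = (-5 + √2*√(4²))/(-⅛ + E) = (-5 + √2*√16)/(-⅛ + E) = (-5 + √2*4)/(-⅛ + E) = (-5 + 4*√2)/(-⅛ + E))
y(√(4 + 0))*60 = (8*(-5 + 4*√2)/(-1 + 8*√(4 + 0)))*60 = (8*(-5 + 4*√2)/(-1 + 8*√4))*60 = (8*(-5 + 4*√2)/(-1 + 8*2))*60 = (8*(-5 + 4*√2)/(-1 + 16))*60 = (8*(-5 + 4*√2)/15)*60 = (8*(1/15)*(-5 + 4*√2))*60 = (-8/3 + 32*√2/15)*60 = -160 + 128*√2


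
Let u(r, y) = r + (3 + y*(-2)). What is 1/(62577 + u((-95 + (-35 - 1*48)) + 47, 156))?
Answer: 1/62137 ≈ 1.6093e-5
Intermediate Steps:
u(r, y) = 3 + r - 2*y (u(r, y) = r + (3 - 2*y) = 3 + r - 2*y)
1/(62577 + u((-95 + (-35 - 1*48)) + 47, 156)) = 1/(62577 + (3 + ((-95 + (-35 - 1*48)) + 47) - 2*156)) = 1/(62577 + (3 + ((-95 + (-35 - 48)) + 47) - 312)) = 1/(62577 + (3 + ((-95 - 83) + 47) - 312)) = 1/(62577 + (3 + (-178 + 47) - 312)) = 1/(62577 + (3 - 131 - 312)) = 1/(62577 - 440) = 1/62137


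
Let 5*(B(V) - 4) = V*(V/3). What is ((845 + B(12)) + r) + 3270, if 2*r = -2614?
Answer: 14108/5 ≈ 2821.6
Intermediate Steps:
r = -1307 (r = (1/2)*(-2614) = -1307)
B(V) = 4 + V**2/15 (B(V) = 4 + (V*(V/3))/5 = 4 + (V**2/3)/5 = 4 + V**2/15)
((845 + B(12)) + r) + 3270 = ((845 + (4 + (1/15)*12**2)) - 1307) + 3270 = ((845 + (4 + (1/15)*144)) - 1307) + 3270 = ((845 + (4 + 48/5)) - 1307) + 3270 = ((845 + 68/5) - 1307) + 3270 = (4293/5 - 1307) + 3270 = -2242/5 + 3270 = 14108/5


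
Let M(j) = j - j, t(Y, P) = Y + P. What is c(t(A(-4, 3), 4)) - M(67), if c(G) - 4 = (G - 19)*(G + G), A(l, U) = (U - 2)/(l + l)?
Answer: -3623/32 ≈ -113.22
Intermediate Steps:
A(l, U) = (-2 + U)/(2*l) (A(l, U) = (-2 + U)/((2*l)) = (-2 + U)*(1/(2*l)) = (-2 + U)/(2*l))
t(Y, P) = P + Y
M(j) = 0
c(G) = 4 + 2*G*(-19 + G) (c(G) = 4 + (G - 19)*(G + G) = 4 + (-19 + G)*(2*G) = 4 + 2*G*(-19 + G))
c(t(A(-4, 3), 4)) - M(67) = (4 - 38*(4 + (1/2)*(-2 + 3)/(-4)) + 2*(4 + (1/2)*(-2 + 3)/(-4))**2) - 1*0 = (4 - 38*(4 + (1/2)*(-1/4)*1) + 2*(4 + (1/2)*(-1/4)*1)**2) + 0 = (4 - 38*(4 - 1/8) + 2*(4 - 1/8)**2) + 0 = (4 - 38*31/8 + 2*(31/8)**2) + 0 = (4 - 589/4 + 2*(961/64)) + 0 = (4 - 589/4 + 961/32) + 0 = -3623/32 + 0 = -3623/32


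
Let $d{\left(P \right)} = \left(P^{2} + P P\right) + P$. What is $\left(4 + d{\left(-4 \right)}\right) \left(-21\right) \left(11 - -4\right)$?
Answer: $-10080$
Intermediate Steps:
$d{\left(P \right)} = P + 2 P^{2}$ ($d{\left(P \right)} = \left(P^{2} + P^{2}\right) + P = 2 P^{2} + P = P + 2 P^{2}$)
$\left(4 + d{\left(-4 \right)}\right) \left(-21\right) \left(11 - -4\right) = \left(4 - 4 \left(1 + 2 \left(-4\right)\right)\right) \left(-21\right) \left(11 - -4\right) = \left(4 - 4 \left(1 - 8\right)\right) \left(-21\right) \left(11 + 4\right) = \left(4 - -28\right) \left(-21\right) 15 = \left(4 + 28\right) \left(-21\right) 15 = 32 \left(-21\right) 15 = \left(-672\right) 15 = -10080$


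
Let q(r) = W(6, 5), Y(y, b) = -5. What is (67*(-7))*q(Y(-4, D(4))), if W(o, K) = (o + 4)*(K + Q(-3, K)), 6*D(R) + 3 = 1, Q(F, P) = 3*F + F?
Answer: 32830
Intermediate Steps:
Q(F, P) = 4*F
D(R) = -⅓ (D(R) = -½ + (⅙)*1 = -½ + ⅙ = -⅓)
W(o, K) = (-12 + K)*(4 + o) (W(o, K) = (o + 4)*(K + 4*(-3)) = (4 + o)*(K - 12) = (4 + o)*(-12 + K) = (-12 + K)*(4 + o))
q(r) = -70 (q(r) = -48 - 12*6 + 4*5 + 5*6 = -48 - 72 + 20 + 30 = -70)
(67*(-7))*q(Y(-4, D(4))) = (67*(-7))*(-70) = -469*(-70) = 32830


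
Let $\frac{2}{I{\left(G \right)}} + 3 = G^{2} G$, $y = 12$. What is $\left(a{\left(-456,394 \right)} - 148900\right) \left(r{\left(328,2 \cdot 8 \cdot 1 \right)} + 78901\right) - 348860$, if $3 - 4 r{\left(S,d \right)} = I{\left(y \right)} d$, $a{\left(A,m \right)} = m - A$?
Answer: $- \frac{537360604001}{46} \approx -1.1682 \cdot 10^{10}$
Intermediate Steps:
$I{\left(G \right)} = \frac{2}{-3 + G^{3}}$ ($I{\left(G \right)} = \frac{2}{-3 + G^{2} G} = \frac{2}{-3 + G^{3}}$)
$r{\left(S,d \right)} = \frac{3}{4} - \frac{d}{3450}$ ($r{\left(S,d \right)} = \frac{3}{4} - \frac{\frac{2}{-3 + 12^{3}} d}{4} = \frac{3}{4} - \frac{\frac{2}{-3 + 1728} d}{4} = \frac{3}{4} - \frac{\frac{2}{1725} d}{4} = \frac{3}{4} - \frac{d}{3450}$)
$\left(a{\left(-456,394 \right)} - 148900\right) \left(r{\left(328,2 \cdot 8 \cdot 1 \right)} + 78901\right) - 348860 = \left(\left(394 - -456\right) - 148900\right) \left(\left(\frac{3}{4} - \frac{2 \cdot 8 \cdot 1}{3450}\right) + 78901\right) - 348860 = \left(\left(394 + 456\right) - 148900\right) \left(\left(\frac{3}{4} - \frac{16 \cdot 1}{3450}\right) + 78901\right) - 348860 = \left(850 - 148900\right) \left(\left(\frac{3}{4} - \frac{8}{1725}\right) + 78901\right) - 348860 = - 148050 \left(\left(\frac{3}{4} - \frac{8}{1725}\right) + 78901\right) - 348860 = - 148050 \left(\frac{5143}{6900} + 78901\right) - 348860 = \left(-148050\right) \frac{544422043}{6900} - 348860 = - \frac{537344556441}{46} - 348860 = - \frac{537360604001}{46}$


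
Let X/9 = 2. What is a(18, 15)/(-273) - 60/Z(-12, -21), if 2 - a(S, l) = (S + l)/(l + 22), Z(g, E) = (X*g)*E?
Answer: -449/25974 ≈ -0.017287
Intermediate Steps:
X = 18 (X = 9*2 = 18)
Z(g, E) = 18*E*g (Z(g, E) = (18*g)*E = 18*E*g)
a(S, l) = 2 - (S + l)/(22 + l) (a(S, l) = 2 - (S + l)/(l + 22) = 2 - (S + l)/(22 + l))
a(18, 15)/(-273) - 60/Z(-12, -21) = ((44 + 15 - 1*18)/(22 + 15))/(-273) - 60/(18*(-21)*(-12)) = ((44 + 15 - 18)/37)*(-1/273) - 60/4536 = ((1/37)*41)*(-1/273) - 60*1/4536 = (41/37)*(-1/273) - 5/378 = -41/10101 - 5/378 = -449/25974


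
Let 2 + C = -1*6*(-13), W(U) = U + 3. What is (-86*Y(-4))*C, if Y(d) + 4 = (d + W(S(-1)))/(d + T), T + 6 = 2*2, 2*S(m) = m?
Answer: 24510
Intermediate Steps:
S(m) = m/2
T = -2 (T = -6 + 2*2 = -6 + 4 = -2)
W(U) = 3 + U
C = 76 (C = -2 - 1*6*(-13) = -2 - 6*(-13) = -2 + 78 = 76)
Y(d) = -4 + (5/2 + d)/(-2 + d) (Y(d) = -4 + (d + (3 + (½)*(-1)))/(d - 2) = -4 + (d + (3 - ½))/(-2 + d) = -4 + (d + 5/2)/(-2 + d) = -4 + (5/2 + d)/(-2 + d))
(-86*Y(-4))*C = -129*(7 - 2*(-4))/(-2 - 4)*76 = -129*(7 + 8)/(-6)*76 = -129*(-1)*15/6*76 = -86*(-15/4)*76 = (645/2)*76 = 24510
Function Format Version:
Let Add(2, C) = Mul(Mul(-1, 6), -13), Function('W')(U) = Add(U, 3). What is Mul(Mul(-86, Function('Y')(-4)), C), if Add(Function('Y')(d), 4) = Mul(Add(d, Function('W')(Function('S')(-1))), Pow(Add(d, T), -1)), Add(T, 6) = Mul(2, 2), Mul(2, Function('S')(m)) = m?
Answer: 24510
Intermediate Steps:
Function('S')(m) = Mul(Rational(1, 2), m)
T = -2 (T = Add(-6, Mul(2, 2)) = Add(-6, 4) = -2)
Function('W')(U) = Add(3, U)
C = 76 (C = Add(-2, Mul(Mul(-1, 6), -13)) = Add(-2, Mul(-6, -13)) = Add(-2, 78) = 76)
Function('Y')(d) = Add(-4, Mul(Pow(Add(-2, d), -1), Add(Rational(5, 2), d))) (Function('Y')(d) = Add(-4, Mul(Add(d, Add(3, Mul(Rational(1, 2), -1))), Pow(Add(d, -2), -1))) = Add(-4, Mul(Add(d, Add(3, Rational(-1, 2))), Pow(Add(-2, d), -1))) = Add(-4, Mul(Add(d, Rational(5, 2)), Pow(Add(-2, d), -1))) = Add(-4, Mul(Add(Rational(5, 2), d), Pow(Add(-2, d), -1))) = Add(-4, Mul(Pow(Add(-2, d), -1), Add(Rational(5, 2), d))))
Mul(Mul(-86, Function('Y')(-4)), C) = Mul(Mul(-86, Mul(Rational(3, 2), Pow(Add(-2, -4), -1), Add(7, Mul(-2, -4)))), 76) = Mul(Mul(-86, Mul(Rational(3, 2), Pow(-6, -1), Add(7, 8))), 76) = Mul(Mul(-86, Mul(Rational(3, 2), Rational(-1, 6), 15)), 76) = Mul(Mul(-86, Rational(-15, 4)), 76) = Mul(Rational(645, 2), 76) = 24510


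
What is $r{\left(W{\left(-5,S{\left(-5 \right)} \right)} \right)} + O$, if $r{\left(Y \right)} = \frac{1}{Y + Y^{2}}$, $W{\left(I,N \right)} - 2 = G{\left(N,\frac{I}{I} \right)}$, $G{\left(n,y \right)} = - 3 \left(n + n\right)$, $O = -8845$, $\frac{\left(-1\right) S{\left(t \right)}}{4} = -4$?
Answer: $- \frac{77322989}{8742} \approx -8845.0$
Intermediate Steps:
$S{\left(t \right)} = 16$ ($S{\left(t \right)} = \left(-4\right) \left(-4\right) = 16$)
$G{\left(n,y \right)} = - 6 n$ ($G{\left(n,y \right)} = - 3 \cdot 2 n = - 6 n$)
$W{\left(I,N \right)} = 2 - 6 N$
$r{\left(W{\left(-5,S{\left(-5 \right)} \right)} \right)} + O = \frac{1}{\left(2 - 96\right) \left(1 + \left(2 - 96\right)\right)} - 8845 = \frac{1}{\left(-94\right) \left(1 - 94\right)} - 8845 = - \frac{1}{94 \left(-93\right)} - 8845 = \left(- \frac{1}{94}\right) \left(- \frac{1}{93}\right) - 8845 = \frac{1}{8742} - 8845 = - \frac{77322989}{8742}$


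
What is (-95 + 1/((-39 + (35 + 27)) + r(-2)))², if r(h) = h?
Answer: 3976036/441 ≈ 9016.0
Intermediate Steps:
(-95 + 1/((-39 + (35 + 27)) + r(-2)))² = (-95 + 1/((-39 + (35 + 27)) - 2))² = (-95 + 1/((-39 + 62) - 2))² = (-95 + 1/(23 - 2))² = (-95 + 1/21)² = (-1994/21)² = 3976036/441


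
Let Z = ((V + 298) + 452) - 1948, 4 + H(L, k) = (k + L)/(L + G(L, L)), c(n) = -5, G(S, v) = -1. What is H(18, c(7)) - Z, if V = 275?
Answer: 15636/17 ≈ 919.76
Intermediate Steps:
H(L, k) = -4 + (L + k)/(-1 + L) (H(L, k) = -4 + (k + L)/(L - 1) = -4 + (L + k)/(-1 + L))
Z = -923 (Z = ((275 + 298) + 452) - 1948 = (573 + 452) - 1948 = 1025 - 1948 = -923)
H(18, c(7)) - Z = (4 - 5 - 3*18)/(-1 + 18) - 1*(-923) = (4 - 5 - 54)/17 + 923 = (1/17)*(-55) + 923 = -55/17 + 923 = 15636/17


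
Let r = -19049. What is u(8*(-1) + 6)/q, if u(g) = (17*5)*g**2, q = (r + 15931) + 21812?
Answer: 170/9347 ≈ 0.018188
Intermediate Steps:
q = 18694 (q = (-19049 + 15931) + 21812 = -3118 + 21812 = 18694)
u(g) = 85*g**2
u(8*(-1) + 6)/q = (85*(8*(-1) + 6)**2)/18694 = (85*(-8 + 6)**2)*(1/18694) = (85*(-2)**2)*(1/18694) = (85*4)*(1/18694) = 340*(1/18694) = 170/9347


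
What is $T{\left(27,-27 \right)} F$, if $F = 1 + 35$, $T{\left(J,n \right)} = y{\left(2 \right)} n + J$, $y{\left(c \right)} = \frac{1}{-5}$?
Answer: $\frac{5832}{5} \approx 1166.4$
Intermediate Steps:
$y{\left(c \right)} = - \frac{1}{5}$
$T{\left(J,n \right)} = J - \frac{n}{5}$ ($T{\left(J,n \right)} = - \frac{n}{5} + J = J - \frac{n}{5}$)
$F = 36$
$T{\left(27,-27 \right)} F = \left(27 - - \frac{27}{5}\right) 36 = \left(27 + \frac{27}{5}\right) 36 = \frac{162}{5} \cdot 36 = \frac{5832}{5}$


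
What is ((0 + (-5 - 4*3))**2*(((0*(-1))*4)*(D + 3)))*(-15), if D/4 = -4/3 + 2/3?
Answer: 0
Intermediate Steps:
D = -8/3 (D = 4*(-4/3 + 2/3) = 4*(-2/3) = -8/3 ≈ -2.6667)
((0 + (-5 - 4*3))**2*(((0*(-1))*4)*(D + 3)))*(-15) = ((0 + (-5 - 4*3))**2*(((0*(-1))*4)*(-8/3 + 3)))*(-15) = ((0 + (-5 - 12))**2*((0*4)*(1/3)))*(-15) = ((0 - 17)**2*(0*(1/3)))*(-15) = ((-17)**2*0)*(-15) = (289*0)*(-15) = 0*(-15) = 0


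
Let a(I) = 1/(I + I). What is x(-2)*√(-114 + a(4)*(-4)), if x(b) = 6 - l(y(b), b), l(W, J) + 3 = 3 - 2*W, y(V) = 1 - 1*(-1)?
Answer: 5*I*√458 ≈ 107.0*I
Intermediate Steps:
y(V) = 2 (y(V) = 1 + 1 = 2)
a(I) = 1/(2*I)
l(W, J) = -2*W (l(W, J) = -3 + (3 - 2*W) = -2*W)
x(b) = 10 (x(b) = 6 - (-2)*2 = 6 - 1*(-4) = 6 + 4 = 10)
x(-2)*√(-114 + a(4)*(-4)) = 10*√(-114 + ((½)/4)*(-4)) = 10*√(-114 + ((½)*(¼))*(-4)) = 10*√(-114 + (⅛)*(-4)) = 10*√(-114 - ½) = 10*√(-229/2) = 10*(I*√458/2) = 5*I*√458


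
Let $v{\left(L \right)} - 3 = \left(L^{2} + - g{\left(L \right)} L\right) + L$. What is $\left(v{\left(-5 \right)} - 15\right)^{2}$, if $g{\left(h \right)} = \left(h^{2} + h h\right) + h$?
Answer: $54289$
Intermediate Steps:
$g{\left(h \right)} = h + 2 h^{2}$ ($g{\left(h \right)} = \left(h^{2} + h^{2}\right) + h = 2 h^{2} + h = h + 2 h^{2}$)
$v{\left(L \right)} = 3 + L + L^{2} - L^{2} \left(1 + 2 L\right)$ ($v{\left(L \right)} = 3 + \left(\left(L^{2} + - L \left(1 + 2 L\right) L\right) + L\right) = 3 - \left(- L - L^{2} + L^{2} \left(1 + 2 L\right)\right) = 3 + \left(L + L^{2} - L^{2} \left(1 + 2 L\right)\right) = 3 + L + L^{2} - L^{2} \left(1 + 2 L\right)$)
$\left(v{\left(-5 \right)} - 15\right)^{2} = \left(\left(3 - 5 - 2 \left(-5\right)^{3}\right) - 15\right)^{2} = \left(\left(3 - 5 - -250\right) - 15\right)^{2} = \left(\left(3 - 5 + 250\right) - 15\right)^{2} = \left(248 - 15\right)^{2} = 233^{2} = 54289$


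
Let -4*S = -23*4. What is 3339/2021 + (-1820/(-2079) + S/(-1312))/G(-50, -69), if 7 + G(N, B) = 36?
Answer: 38407152853/22837817376 ≈ 1.6817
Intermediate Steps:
S = 23 (S = -(-23)*4/4 = -1/4*(-92) = 23)
G(N, B) = 29 (G(N, B) = -7 + 36 = 29)
3339/2021 + (-1820/(-2079) + S/(-1312))/G(-50, -69) = 3339/2021 + (-1820/(-2079) + 23/(-1312))/29 = 3339*(1/2021) + (-1820*(-1/2079) + 23*(-1/1312))*(1/29) = 3339/2021 + (260/297 - 23/1312)*(1/29) = 3339/2021 + (334289/389664)*(1/29) = 3339/2021 + 334289/11300256 = 38407152853/22837817376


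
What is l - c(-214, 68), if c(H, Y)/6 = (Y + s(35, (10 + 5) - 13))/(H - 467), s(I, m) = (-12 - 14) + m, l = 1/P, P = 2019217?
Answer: 177691323/458362259 ≈ 0.38767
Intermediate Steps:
l = 1/2019217 ≈ 4.9524e-7
s(I, m) = -26 + m
c(H, Y) = 6*(-24 + Y)/(-467 + H) (c(H, Y) = 6*((Y + (-26 + ((10 + 5) - 13)))/(H - 467)) = 6*((Y + (-26 + (15 - 13)))/(-467 + H)) = 6*((Y + (-26 + 2))/(-467 + H)) = 6*((Y - 24)/(-467 + H)) = 6*((-24 + Y)/(-467 + H)) = 6*(-24 + Y)/(-467 + H))
l - c(-214, 68) = 1/2019217 - 6*(-24 + 68)/(-467 - 214) = 1/2019217 - 6*44/(-681) = 1/2019217 - 6*(-1)*44/681 = 1/2019217 - 1*(-88/227) = 1/2019217 + 88/227 = 177691323/458362259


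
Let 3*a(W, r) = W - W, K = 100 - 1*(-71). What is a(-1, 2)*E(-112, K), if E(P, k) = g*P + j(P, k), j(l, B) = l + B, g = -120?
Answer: 0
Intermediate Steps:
K = 171 (K = 100 + 71 = 171)
j(l, B) = B + l
a(W, r) = 0 (a(W, r) = (W - W)/3 = (⅓)*0 = 0)
E(P, k) = k - 119*P (E(P, k) = -120*P + (k + P) = -120*P + (P + k) = k - 119*P)
a(-1, 2)*E(-112, K) = 0*(171 - 119*(-112)) = 0*(171 + 13328) = 0*13499 = 0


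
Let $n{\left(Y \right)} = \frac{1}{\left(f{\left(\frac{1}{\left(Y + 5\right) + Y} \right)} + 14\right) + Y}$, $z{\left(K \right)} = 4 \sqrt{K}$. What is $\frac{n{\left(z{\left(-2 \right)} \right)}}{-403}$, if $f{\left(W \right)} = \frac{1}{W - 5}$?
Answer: $\frac{8 \left(- 5 \sqrt{2} + 3 i\right)}{403 \left(- 11 i + 648 \sqrt{2}\right)} \approx -0.00015393 + 6.3138 \cdot 10^{-5} i$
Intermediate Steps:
$f{\left(W \right)} = \frac{1}{-5 + W}$
$n{\left(Y \right)} = \frac{1}{14 + Y + \frac{1}{-5 + \frac{1}{5 + 2 Y}}}$ ($n{\left(Y \right)} = \frac{1}{\left(\frac{1}{-5 + \frac{1}{\left(Y + 5\right) + Y}} + 14\right) + Y} = \frac{1}{\left(\frac{1}{-5 + \frac{1}{\left(5 + Y\right) + Y}} + 14\right) + Y} = \frac{1}{\left(\frac{1}{-5 + \frac{1}{5 + 2 Y}} + 14\right) + Y} = \frac{1}{\left(14 + \frac{1}{-5 + \frac{1}{5 + 2 Y}}\right) + Y} = \frac{1}{14 + Y + \frac{1}{-5 + \frac{1}{5 + 2 Y}}}$)
$\frac{n{\left(z{\left(-2 \right)} \right)}}{-403} = \frac{2 \frac{1}{331 + 10 \left(4 \sqrt{-2}\right)^{2} + 162 \cdot 4 \sqrt{-2}} \left(12 + 5 \cdot 4 \sqrt{-2}\right)}{-403} = \frac{2 \left(12 + 5 \cdot 4 i \sqrt{2}\right)}{331 + 10 \left(4 i \sqrt{2}\right)^{2} + 162 \cdot 4 i \sqrt{2}} \left(- \frac{1}{403}\right) = \frac{2 \left(12 + 20 i \sqrt{2}\right)}{331 + 10 \left(-32\right) + 648 i \sqrt{2}} \left(- \frac{1}{403}\right) = \frac{2 \left(12 + 20 i \sqrt{2}\right)}{331 - 320 + 648 i \sqrt{2}} \left(- \frac{1}{403}\right) = \frac{2 \left(12 + 20 i \sqrt{2}\right)}{11 + 648 i \sqrt{2}} \left(- \frac{1}{403}\right) = - \frac{2 \left(12 + 20 i \sqrt{2}\right)}{403 \left(11 + 648 i \sqrt{2}\right)}$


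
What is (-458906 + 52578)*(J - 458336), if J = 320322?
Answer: 56078952592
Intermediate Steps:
(-458906 + 52578)*(J - 458336) = (-458906 + 52578)*(320322 - 458336) = -406328*(-138014) = 56078952592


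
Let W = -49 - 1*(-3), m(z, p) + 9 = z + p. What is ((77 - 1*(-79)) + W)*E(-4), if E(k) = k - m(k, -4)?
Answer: 1430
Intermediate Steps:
m(z, p) = -9 + p + z (m(z, p) = -9 + (z + p) = -9 + (p + z) = -9 + p + z)
E(k) = 13 (E(k) = k - (-9 - 4 + k) = k - (-13 + k) = k + (13 - k) = 13)
W = -46 (W = -49 + 3 = -46)
((77 - 1*(-79)) + W)*E(-4) = ((77 - 1*(-79)) - 46)*13 = ((77 + 79) - 46)*13 = (156 - 46)*13 = 110*13 = 1430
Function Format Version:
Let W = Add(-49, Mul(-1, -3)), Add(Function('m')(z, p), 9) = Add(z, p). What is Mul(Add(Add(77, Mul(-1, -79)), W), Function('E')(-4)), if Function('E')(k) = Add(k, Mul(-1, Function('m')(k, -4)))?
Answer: 1430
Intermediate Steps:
Function('m')(z, p) = Add(-9, p, z) (Function('m')(z, p) = Add(-9, Add(z, p)) = Add(-9, Add(p, z)) = Add(-9, p, z))
Function('E')(k) = 13 (Function('E')(k) = Add(k, Mul(-1, Add(-9, -4, k))) = Add(k, Mul(-1, Add(-13, k))) = Add(k, Add(13, Mul(-1, k))) = 13)
W = -46 (W = Add(-49, 3) = -46)
Mul(Add(Add(77, Mul(-1, -79)), W), Function('E')(-4)) = Mul(Add(Add(77, Mul(-1, -79)), -46), 13) = Mul(Add(Add(77, 79), -46), 13) = Mul(Add(156, -46), 13) = Mul(110, 13) = 1430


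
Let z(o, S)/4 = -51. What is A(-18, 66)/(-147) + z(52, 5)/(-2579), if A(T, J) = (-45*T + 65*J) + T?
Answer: -622690/18053 ≈ -34.492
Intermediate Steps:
z(o, S) = -204 (z(o, S) = 4*(-51) = -204)
A(T, J) = -44*T + 65*J
A(-18, 66)/(-147) + z(52, 5)/(-2579) = (-44*(-18) + 65*66)/(-147) - 204/(-2579) = (792 + 4290)*(-1/147) - 204*(-1/2579) = 5082*(-1/147) + 204/2579 = -242/7 + 204/2579 = -622690/18053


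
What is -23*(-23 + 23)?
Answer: 0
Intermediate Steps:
-23*(-23 + 23) = -23*0 = 0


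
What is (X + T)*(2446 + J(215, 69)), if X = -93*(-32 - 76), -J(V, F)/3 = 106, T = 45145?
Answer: 117442192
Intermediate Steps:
J(V, F) = -318 (J(V, F) = -3*106 = -318)
X = 10044 (X = -93*(-108) = 10044)
(X + T)*(2446 + J(215, 69)) = (10044 + 45145)*(2446 - 318) = 55189*2128 = 117442192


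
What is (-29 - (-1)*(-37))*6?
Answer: -396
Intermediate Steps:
(-29 - (-1)*(-37))*6 = (-29 - 1*37)*6 = (-29 - 37)*6 = -66*6 = -396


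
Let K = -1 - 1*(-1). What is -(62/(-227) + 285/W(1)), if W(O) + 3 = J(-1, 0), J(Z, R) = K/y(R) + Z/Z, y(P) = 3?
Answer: 64819/454 ≈ 142.77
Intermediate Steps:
K = 0 (K = -1 + 1 = 0)
J(Z, R) = 1 (J(Z, R) = 0/3 + Z/Z = 0*(⅓) + 1 = 0 + 1 = 1)
W(O) = -2 (W(O) = -3 + 1 = -2)
-(62/(-227) + 285/W(1)) = -(62/(-227) + 285/(-2)) = -(62*(-1/227) + 285*(-½)) = -(-62/227 - 285/2) = -1*(-64819/454) = 64819/454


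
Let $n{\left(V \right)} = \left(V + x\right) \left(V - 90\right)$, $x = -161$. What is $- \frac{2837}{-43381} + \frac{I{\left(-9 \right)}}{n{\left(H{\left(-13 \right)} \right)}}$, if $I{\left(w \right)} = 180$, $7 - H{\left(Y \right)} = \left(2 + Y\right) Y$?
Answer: $\frac{11012983}{161767749} \approx 0.068079$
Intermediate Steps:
$H{\left(Y \right)} = 7 - Y \left(2 + Y\right)$ ($H{\left(Y \right)} = 7 - \left(2 + Y\right) Y = 7 - Y \left(2 + Y\right)$)
$n{\left(V \right)} = \left(-161 + V\right) \left(-90 + V\right)$ ($n{\left(V \right)} = \left(V - 161\right) \left(V - 90\right) = \left(-161 + V\right) \left(-90 + V\right)$)
$- \frac{2837}{-43381} + \frac{I{\left(-9 \right)}}{n{\left(H{\left(-13 \right)} \right)}} = - \frac{2837}{-43381} + \frac{180}{14490 + \left(7 - \left(-13\right)^{2} - -26\right)^{2} - 251 \left(7 - \left(-13\right)^{2} - -26\right)} = \left(-2837\right) \left(- \frac{1}{43381}\right) + \frac{180}{14490 + \left(7 - 169 + 26\right)^{2} - 251 \left(7 - 169 + 26\right)} = \frac{2837}{43381} + \frac{180}{14490 + \left(7 - 169 + 26\right)^{2} - 251 \left(7 - 169 + 26\right)} = \frac{2837}{43381} + \frac{180}{14490 + \left(-136\right)^{2} - -34136} = \frac{2837}{43381} + \frac{180}{14490 + 18496 + 34136} = \frac{2837}{43381} + \frac{180}{67122} = \frac{2837}{43381} + 180 \cdot \frac{1}{67122} = \frac{2837}{43381} + \frac{10}{3729} = \frac{11012983}{161767749}$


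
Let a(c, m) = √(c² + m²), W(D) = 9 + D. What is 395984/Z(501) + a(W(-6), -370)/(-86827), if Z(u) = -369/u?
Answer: -66129328/123 - √136909/86827 ≈ -5.3764e+5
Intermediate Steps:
395984/Z(501) + a(W(-6), -370)/(-86827) = 395984/((-369/501)) + √((9 - 6)² + (-370)²)/(-86827) = 395984/((-369*1/501)) + √(3² + 136900)*(-1/86827) = 395984/(-123/167) + √(9 + 136900)*(-1/86827) = 395984*(-167/123) + √136909*(-1/86827) = -66129328/123 - √136909/86827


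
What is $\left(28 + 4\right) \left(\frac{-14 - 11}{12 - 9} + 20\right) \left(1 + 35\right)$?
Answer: $13440$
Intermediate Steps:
$\left(28 + 4\right) \left(\frac{-14 - 11}{12 - 9} + 20\right) \left(1 + 35\right) = 32 \left(- \frac{25}{3} + 20\right) 36 = 32 \cdot \frac{35}{3} \cdot 36 = \frac{1120}{3} \cdot 36 = 13440$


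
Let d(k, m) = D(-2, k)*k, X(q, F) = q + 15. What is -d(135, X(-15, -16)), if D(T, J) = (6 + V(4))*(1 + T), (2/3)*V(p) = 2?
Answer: 1215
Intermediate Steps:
X(q, F) = 15 + q
V(p) = 3 (V(p) = (3/2)*2 = 3)
D(T, J) = 9 + 9*T (D(T, J) = (6 + 3)*(1 + T) = 9*(1 + T) = 9 + 9*T)
d(k, m) = -9*k (d(k, m) = (9 + 9*(-2))*k = (9 - 18)*k = -9*k)
-d(135, X(-15, -16)) = -(-9)*135 = -1*(-1215) = 1215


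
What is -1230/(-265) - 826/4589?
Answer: 1085116/243217 ≈ 4.4615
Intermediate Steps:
-1230/(-265) - 826/4589 = -1230*(-1/265) - 826*1/4589 = 246/53 - 826/4589 = 1085116/243217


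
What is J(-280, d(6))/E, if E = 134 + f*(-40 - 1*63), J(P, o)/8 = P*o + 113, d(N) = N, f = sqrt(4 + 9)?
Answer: 1679824/119961 + 1291208*sqrt(13)/119961 ≈ 52.812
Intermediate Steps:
f = sqrt(13) ≈ 3.6056
J(P, o) = 904 + 8*P*o (J(P, o) = 8*(P*o + 113) = 8*(113 + P*o) = 904 + 8*P*o)
E = 134 - 103*sqrt(13) (E = 134 + sqrt(13)*(-40 - 1*63) = 134 + sqrt(13)*(-40 - 63) = 134 + sqrt(13)*(-103) = 134 - 103*sqrt(13) ≈ -237.37)
J(-280, d(6))/E = (904 + 8*(-280)*6)/(134 - 103*sqrt(13)) = (904 - 13440)/(134 - 103*sqrt(13)) = -12536/(134 - 103*sqrt(13))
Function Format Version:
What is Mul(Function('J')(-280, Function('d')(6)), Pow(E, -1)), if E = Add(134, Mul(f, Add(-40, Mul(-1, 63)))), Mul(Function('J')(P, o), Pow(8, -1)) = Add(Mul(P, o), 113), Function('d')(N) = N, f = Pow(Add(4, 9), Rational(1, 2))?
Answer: Add(Rational(1679824, 119961), Mul(Rational(1291208, 119961), Pow(13, Rational(1, 2)))) ≈ 52.812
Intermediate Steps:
f = Pow(13, Rational(1, 2)) ≈ 3.6056
Function('J')(P, o) = Add(904, Mul(8, P, o)) (Function('J')(P, o) = Mul(8, Add(Mul(P, o), 113)) = Mul(8, Add(113, Mul(P, o))) = Add(904, Mul(8, P, o)))
E = Add(134, Mul(-103, Pow(13, Rational(1, 2)))) (E = Add(134, Mul(Pow(13, Rational(1, 2)), Add(-40, Mul(-1, 63)))) = Add(134, Mul(Pow(13, Rational(1, 2)), Add(-40, -63))) = Add(134, Mul(Pow(13, Rational(1, 2)), -103)) = Add(134, Mul(-103, Pow(13, Rational(1, 2)))) ≈ -237.37)
Mul(Function('J')(-280, Function('d')(6)), Pow(E, -1)) = Mul(Add(904, Mul(8, -280, 6)), Pow(Add(134, Mul(-103, Pow(13, Rational(1, 2)))), -1)) = Mul(Add(904, -13440), Pow(Add(134, Mul(-103, Pow(13, Rational(1, 2)))), -1)) = Mul(-12536, Pow(Add(134, Mul(-103, Pow(13, Rational(1, 2)))), -1))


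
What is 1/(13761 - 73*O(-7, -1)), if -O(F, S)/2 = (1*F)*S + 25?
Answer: 1/18433 ≈ 5.4251e-5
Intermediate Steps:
O(F, S) = -50 - 2*F*S (O(F, S) = -2*((1*F)*S + 25) = -2*(F*S + 25) = -2*(25 + F*S) = -50 - 2*F*S)
1/(13761 - 73*O(-7, -1)) = 1/(13761 - 73*(-50 - 2*(-7)*(-1))) = 1/(13761 - 73*(-50 - 14)) = 1/(13761 - 73*(-64)) = 1/(13761 + 4672) = 1/18433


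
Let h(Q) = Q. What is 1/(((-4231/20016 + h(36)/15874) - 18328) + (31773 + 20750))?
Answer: 158866992/5432423570281 ≈ 2.9244e-5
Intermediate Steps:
1/(((-4231/20016 + h(36)/15874) - 18328) + (31773 + 20750)) = 1/(((-4231/20016 + 36/15874) - 18328) + (31773 + 20750)) = 1/(((-4231*1/20016 + 36*(1/15874)) - 18328) + 52523) = 1/(((-4231/20016 + 18/7937) - 18328) + 52523) = 1/((-33221159/158866992 - 18328) + 52523) = 1/(-2911747450535/158866992 + 52523) = 1/(5432423570281/158866992) = 158866992/5432423570281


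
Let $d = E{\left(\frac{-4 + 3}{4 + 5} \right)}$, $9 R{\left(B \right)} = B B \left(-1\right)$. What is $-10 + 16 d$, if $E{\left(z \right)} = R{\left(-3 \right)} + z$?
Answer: $- \frac{250}{9} \approx -27.778$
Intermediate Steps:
$R{\left(B \right)} = - \frac{B^{2}}{9}$ ($R{\left(B \right)} = \frac{B B \left(-1\right)}{9} = \frac{B^{2} \left(-1\right)}{9} = \frac{\left(-1\right) B^{2}}{9} = - \frac{B^{2}}{9}$)
$E{\left(z \right)} = -1 + z$ ($E{\left(z \right)} = - \frac{\left(-3\right)^{2}}{9} + z = \left(- \frac{1}{9}\right) 9 + z = -1 + z$)
$d = - \frac{10}{9}$ ($d = -1 + \frac{-4 + 3}{4 + 5} = -1 - \frac{1}{9} = - \frac{10}{9} \approx -1.1111$)
$-10 + 16 d = -10 + 16 \left(- \frac{10}{9}\right) = -10 - \frac{160}{9} = - \frac{250}{9}$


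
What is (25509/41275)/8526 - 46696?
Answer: -5477606562297/117303550 ≈ -46696.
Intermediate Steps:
(25509/41275)/8526 - 46696 = (25509*(1/41275))*(1/8526) - 46696 = (25509/41275)*(1/8526) - 46696 = 8503/117303550 - 46696 = -5477606562297/117303550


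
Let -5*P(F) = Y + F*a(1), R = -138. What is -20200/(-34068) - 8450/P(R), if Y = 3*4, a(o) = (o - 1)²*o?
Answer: 59983975/17034 ≈ 3521.4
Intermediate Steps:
a(o) = o*(-1 + o)² (a(o) = (-1 + o)²*o = o*(-1 + o)²)
Y = 12
P(F) = -12/5 (P(F) = -(12 + F*(1*(-1 + 1)²))/5 = -(12 + F*(1*0²))/5 = -(12 + F*(1*0))/5 = -(12 + F*0)/5 = -(12 + 0)/5 = -⅕*12 = -12/5)
-20200/(-34068) - 8450/P(R) = -20200/(-34068) - 8450/(-12/5) = -20200*(-1/34068) - 8450*(-5/12) = 5050/8517 + 21125/6 = 59983975/17034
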